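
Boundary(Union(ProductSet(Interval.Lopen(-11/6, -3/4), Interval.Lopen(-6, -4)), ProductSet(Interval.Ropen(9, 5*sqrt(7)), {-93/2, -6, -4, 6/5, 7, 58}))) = Union(ProductSet({-11/6, -3/4}, Interval(-6, -4)), ProductSet(Interval(-11/6, -3/4), {-6, -4}), ProductSet(Interval(9, 5*sqrt(7)), {-93/2, -6, -4, 6/5, 7, 58}))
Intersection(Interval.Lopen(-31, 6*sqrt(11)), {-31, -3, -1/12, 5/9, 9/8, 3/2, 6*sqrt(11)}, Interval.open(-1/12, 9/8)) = {5/9}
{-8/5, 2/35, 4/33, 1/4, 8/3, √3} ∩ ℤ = ∅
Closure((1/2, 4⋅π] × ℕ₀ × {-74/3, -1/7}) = [1/2, 4⋅π] × ℕ₀ × {-74/3, -1/7}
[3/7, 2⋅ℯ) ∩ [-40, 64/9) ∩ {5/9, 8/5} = {5/9, 8/5}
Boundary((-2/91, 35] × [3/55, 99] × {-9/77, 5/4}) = [-2/91, 35] × [3/55, 99] × {-9/77, 5/4}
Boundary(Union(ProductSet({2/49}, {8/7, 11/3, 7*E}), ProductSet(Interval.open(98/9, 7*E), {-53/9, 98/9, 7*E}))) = Union(ProductSet({2/49}, {8/7, 11/3, 7*E}), ProductSet(Interval(98/9, 7*E), {-53/9, 98/9, 7*E}))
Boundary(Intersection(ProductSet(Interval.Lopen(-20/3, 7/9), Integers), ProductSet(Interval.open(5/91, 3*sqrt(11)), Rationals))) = ProductSet(Interval(5/91, 7/9), Integers)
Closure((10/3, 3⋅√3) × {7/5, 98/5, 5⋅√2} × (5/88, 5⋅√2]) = [10/3, 3⋅√3] × {7/5, 98/5, 5⋅√2} × [5/88, 5⋅√2]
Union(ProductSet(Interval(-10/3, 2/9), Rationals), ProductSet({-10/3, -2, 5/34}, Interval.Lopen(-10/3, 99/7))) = Union(ProductSet({-10/3, -2, 5/34}, Interval.Lopen(-10/3, 99/7)), ProductSet(Interval(-10/3, 2/9), Rationals))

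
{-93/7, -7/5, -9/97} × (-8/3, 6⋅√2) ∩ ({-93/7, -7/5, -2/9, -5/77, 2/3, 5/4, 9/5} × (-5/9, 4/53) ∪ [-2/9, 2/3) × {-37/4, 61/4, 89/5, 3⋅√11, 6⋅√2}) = {-93/7, -7/5} × (-5/9, 4/53)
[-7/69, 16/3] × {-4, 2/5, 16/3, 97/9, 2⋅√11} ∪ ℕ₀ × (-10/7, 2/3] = (ℕ₀ × (-10/7, 2/3]) ∪ ([-7/69, 16/3] × {-4, 2/5, 16/3, 97/9, 2⋅√11})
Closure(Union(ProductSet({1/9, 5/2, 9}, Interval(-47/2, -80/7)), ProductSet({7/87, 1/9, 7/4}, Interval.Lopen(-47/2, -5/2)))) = Union(ProductSet({7/87, 1/9, 7/4}, Interval(-47/2, -5/2)), ProductSet({1/9, 5/2, 9}, Interval(-47/2, -80/7)))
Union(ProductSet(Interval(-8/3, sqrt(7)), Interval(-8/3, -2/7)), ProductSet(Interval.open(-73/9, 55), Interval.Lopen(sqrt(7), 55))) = Union(ProductSet(Interval.open(-73/9, 55), Interval.Lopen(sqrt(7), 55)), ProductSet(Interval(-8/3, sqrt(7)), Interval(-8/3, -2/7)))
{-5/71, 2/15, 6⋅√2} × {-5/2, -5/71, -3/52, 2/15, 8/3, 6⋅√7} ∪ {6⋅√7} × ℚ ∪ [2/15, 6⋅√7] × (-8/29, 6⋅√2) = ({6⋅√7} × ℚ) ∪ ([2/15, 6⋅√7] × (-8/29, 6⋅√2)) ∪ ({-5/71, 2/15, 6⋅√2} × {-5/2, -5/71, -3/52, 2/15, 8/3, 6⋅√7})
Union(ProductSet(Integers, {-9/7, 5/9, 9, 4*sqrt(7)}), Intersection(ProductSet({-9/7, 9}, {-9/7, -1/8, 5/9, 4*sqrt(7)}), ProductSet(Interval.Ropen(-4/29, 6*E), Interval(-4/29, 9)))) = Union(ProductSet({9}, {-1/8, 5/9}), ProductSet(Integers, {-9/7, 5/9, 9, 4*sqrt(7)}))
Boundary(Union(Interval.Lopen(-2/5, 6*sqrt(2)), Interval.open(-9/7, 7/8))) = {-9/7, 6*sqrt(2)}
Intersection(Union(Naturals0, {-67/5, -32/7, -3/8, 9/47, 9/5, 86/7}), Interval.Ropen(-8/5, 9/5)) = Union({-3/8, 9/47}, Range(0, 2, 1))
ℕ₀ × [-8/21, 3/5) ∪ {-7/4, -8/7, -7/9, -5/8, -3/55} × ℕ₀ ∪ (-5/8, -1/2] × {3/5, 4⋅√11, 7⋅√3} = (ℕ₀ × [-8/21, 3/5)) ∪ ({-7/4, -8/7, -7/9, -5/8, -3/55} × ℕ₀) ∪ ((-5/8, -1/2] × {3/5, 4⋅√11, 7⋅√3})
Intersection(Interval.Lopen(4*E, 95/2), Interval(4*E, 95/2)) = Interval.Lopen(4*E, 95/2)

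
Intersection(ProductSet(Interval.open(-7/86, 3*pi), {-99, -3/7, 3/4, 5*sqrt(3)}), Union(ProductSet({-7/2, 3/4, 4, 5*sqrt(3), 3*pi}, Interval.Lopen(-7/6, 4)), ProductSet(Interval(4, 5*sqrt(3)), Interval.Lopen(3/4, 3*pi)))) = Union(ProductSet({3/4, 4, 5*sqrt(3)}, {-3/7, 3/4}), ProductSet(Interval(4, 5*sqrt(3)), {5*sqrt(3)}))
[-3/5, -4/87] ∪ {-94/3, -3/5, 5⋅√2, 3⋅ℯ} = {-94/3, 5⋅√2, 3⋅ℯ} ∪ [-3/5, -4/87]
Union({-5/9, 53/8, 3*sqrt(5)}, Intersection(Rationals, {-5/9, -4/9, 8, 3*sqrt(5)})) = {-5/9, -4/9, 53/8, 8, 3*sqrt(5)}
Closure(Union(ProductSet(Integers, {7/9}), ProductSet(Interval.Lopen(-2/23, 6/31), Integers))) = Union(ProductSet(Integers, {7/9}), ProductSet(Interval(-2/23, 6/31), Integers))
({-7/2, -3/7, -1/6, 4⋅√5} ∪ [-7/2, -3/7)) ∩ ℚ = {-1/6} ∪ (ℚ ∩ [-7/2, -3/7])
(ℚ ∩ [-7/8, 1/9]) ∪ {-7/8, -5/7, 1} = {1} ∪ (ℚ ∩ [-7/8, 1/9])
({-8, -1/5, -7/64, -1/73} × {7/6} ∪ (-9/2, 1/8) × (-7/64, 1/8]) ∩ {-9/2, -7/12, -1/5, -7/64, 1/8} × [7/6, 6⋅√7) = {-1/5, -7/64} × {7/6}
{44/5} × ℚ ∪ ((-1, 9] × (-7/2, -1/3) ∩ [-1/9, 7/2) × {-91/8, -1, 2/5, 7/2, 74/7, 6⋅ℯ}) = ({44/5} × ℚ) ∪ ([-1/9, 7/2) × {-1})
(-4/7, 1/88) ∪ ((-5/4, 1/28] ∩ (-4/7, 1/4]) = (-4/7, 1/28]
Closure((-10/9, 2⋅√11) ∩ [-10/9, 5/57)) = [-10/9, 5/57]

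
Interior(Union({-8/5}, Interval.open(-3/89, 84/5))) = Interval.open(-3/89, 84/5)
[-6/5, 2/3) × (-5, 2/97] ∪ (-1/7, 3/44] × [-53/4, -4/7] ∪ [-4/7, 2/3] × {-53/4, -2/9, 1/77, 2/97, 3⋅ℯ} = ([-6/5, 2/3) × (-5, 2/97]) ∪ ((-1/7, 3/44] × [-53/4, -4/7]) ∪ ([-4/7, 2/3] × {-53/4, -2/9, 1/77, 2/97, 3⋅ℯ})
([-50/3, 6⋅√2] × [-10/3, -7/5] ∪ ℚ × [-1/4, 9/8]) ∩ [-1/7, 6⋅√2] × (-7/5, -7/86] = (ℚ ∩ [-1/7, 6⋅√2]) × [-1/4, -7/86]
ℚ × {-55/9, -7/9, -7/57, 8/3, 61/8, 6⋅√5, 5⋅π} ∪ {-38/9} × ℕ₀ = ({-38/9} × ℕ₀) ∪ (ℚ × {-55/9, -7/9, -7/57, 8/3, 61/8, 6⋅√5, 5⋅π})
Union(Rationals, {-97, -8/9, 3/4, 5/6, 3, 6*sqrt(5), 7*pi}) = Union({6*sqrt(5), 7*pi}, Rationals)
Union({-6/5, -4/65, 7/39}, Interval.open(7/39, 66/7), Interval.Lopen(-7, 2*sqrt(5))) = Interval.open(-7, 66/7)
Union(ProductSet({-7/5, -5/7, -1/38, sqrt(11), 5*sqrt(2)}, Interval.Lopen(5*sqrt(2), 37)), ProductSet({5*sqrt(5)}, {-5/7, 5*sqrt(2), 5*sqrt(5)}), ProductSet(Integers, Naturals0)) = Union(ProductSet({5*sqrt(5)}, {-5/7, 5*sqrt(2), 5*sqrt(5)}), ProductSet({-7/5, -5/7, -1/38, sqrt(11), 5*sqrt(2)}, Interval.Lopen(5*sqrt(2), 37)), ProductSet(Integers, Naturals0))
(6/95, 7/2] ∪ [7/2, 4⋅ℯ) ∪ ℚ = ℚ ∪ [6/95, 4⋅ℯ)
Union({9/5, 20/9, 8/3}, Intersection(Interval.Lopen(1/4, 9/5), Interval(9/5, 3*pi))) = {9/5, 20/9, 8/3}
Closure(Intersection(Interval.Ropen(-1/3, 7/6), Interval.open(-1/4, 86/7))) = Interval(-1/4, 7/6)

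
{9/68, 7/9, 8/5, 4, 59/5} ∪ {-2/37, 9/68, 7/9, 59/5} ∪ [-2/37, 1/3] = [-2/37, 1/3] ∪ {7/9, 8/5, 4, 59/5}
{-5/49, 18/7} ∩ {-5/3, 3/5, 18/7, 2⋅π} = {18/7}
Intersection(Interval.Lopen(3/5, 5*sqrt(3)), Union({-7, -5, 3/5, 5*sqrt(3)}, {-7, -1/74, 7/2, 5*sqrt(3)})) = {7/2, 5*sqrt(3)}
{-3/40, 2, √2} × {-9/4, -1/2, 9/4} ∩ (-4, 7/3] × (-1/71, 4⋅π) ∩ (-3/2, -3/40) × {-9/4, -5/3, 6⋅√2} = ∅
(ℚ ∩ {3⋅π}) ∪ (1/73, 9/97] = (1/73, 9/97]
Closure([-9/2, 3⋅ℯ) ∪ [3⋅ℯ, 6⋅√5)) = [-9/2, 6⋅√5]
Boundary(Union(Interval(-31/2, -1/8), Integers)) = Union(Complement(Integers, Interval.open(-31/2, -1/8)), {-31/2, -1/8})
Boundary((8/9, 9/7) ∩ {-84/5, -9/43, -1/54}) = ∅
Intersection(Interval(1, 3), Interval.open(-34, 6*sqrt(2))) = Interval(1, 3)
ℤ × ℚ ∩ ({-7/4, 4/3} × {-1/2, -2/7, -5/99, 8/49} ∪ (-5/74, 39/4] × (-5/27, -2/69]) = {0, 1, …, 9} × (ℚ ∩ (-5/27, -2/69])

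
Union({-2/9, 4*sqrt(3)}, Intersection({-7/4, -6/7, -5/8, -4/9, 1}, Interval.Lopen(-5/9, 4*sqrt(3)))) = {-4/9, -2/9, 1, 4*sqrt(3)}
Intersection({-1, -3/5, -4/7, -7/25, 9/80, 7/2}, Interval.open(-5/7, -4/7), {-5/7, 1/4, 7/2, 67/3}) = EmptySet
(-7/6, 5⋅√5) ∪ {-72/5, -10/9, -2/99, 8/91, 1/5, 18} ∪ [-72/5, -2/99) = [-72/5, 5⋅√5) ∪ {18}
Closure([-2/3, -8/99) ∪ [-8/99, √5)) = [-2/3, √5]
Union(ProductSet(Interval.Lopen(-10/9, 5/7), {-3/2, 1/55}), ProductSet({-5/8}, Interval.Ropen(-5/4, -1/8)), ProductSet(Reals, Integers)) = Union(ProductSet({-5/8}, Interval.Ropen(-5/4, -1/8)), ProductSet(Interval.Lopen(-10/9, 5/7), {-3/2, 1/55}), ProductSet(Reals, Integers))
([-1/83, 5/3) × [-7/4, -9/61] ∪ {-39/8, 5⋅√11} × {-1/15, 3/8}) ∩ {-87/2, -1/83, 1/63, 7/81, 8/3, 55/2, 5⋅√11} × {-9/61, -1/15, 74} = ({-1/83, 1/63, 7/81} × {-9/61}) ∪ ({5⋅√11} × {-1/15})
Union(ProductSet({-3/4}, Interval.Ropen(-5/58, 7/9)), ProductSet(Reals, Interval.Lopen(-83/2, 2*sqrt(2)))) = ProductSet(Reals, Interval.Lopen(-83/2, 2*sqrt(2)))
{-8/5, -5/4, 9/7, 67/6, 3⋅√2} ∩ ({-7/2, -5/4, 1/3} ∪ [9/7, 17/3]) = {-5/4, 9/7, 3⋅√2}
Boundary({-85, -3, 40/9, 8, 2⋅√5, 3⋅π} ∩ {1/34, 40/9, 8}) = {40/9, 8}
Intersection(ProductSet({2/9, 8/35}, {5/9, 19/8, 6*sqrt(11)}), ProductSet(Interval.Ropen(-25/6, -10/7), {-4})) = EmptySet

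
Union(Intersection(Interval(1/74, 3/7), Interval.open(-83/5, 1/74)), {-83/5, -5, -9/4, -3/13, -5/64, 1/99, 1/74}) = {-83/5, -5, -9/4, -3/13, -5/64, 1/99, 1/74}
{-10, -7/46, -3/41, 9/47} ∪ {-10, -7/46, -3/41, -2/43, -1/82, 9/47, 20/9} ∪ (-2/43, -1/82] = {-10, -7/46, -3/41, 9/47, 20/9} ∪ [-2/43, -1/82]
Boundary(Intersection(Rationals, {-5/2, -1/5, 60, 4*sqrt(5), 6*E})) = {-5/2, -1/5, 60}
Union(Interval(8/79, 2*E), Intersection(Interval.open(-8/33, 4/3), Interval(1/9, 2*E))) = Interval(8/79, 2*E)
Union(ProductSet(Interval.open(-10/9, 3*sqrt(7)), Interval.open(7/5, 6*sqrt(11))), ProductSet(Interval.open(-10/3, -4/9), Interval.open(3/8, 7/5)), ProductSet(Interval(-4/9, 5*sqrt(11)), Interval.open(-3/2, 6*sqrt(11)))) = Union(ProductSet(Interval.open(-10/3, -4/9), Interval.open(3/8, 7/5)), ProductSet(Interval.open(-10/9, 3*sqrt(7)), Interval.open(7/5, 6*sqrt(11))), ProductSet(Interval(-4/9, 5*sqrt(11)), Interval.open(-3/2, 6*sqrt(11))))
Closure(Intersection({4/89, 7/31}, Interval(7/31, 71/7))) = {7/31}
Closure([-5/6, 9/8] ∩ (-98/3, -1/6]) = [-5/6, -1/6]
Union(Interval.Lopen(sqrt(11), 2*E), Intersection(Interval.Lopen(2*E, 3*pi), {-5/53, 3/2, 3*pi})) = Union({3*pi}, Interval.Lopen(sqrt(11), 2*E))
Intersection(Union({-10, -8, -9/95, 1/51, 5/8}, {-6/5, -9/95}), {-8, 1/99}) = {-8}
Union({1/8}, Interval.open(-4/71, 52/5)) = Interval.open(-4/71, 52/5)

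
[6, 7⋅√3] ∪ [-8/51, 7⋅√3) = [-8/51, 7⋅√3]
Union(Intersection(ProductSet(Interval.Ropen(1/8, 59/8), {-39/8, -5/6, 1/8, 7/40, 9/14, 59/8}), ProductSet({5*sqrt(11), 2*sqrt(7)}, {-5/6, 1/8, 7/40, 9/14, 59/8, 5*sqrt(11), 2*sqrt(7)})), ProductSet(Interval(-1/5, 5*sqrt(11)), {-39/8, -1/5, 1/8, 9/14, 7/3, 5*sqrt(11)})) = Union(ProductSet({2*sqrt(7)}, {-5/6, 1/8, 7/40, 9/14, 59/8}), ProductSet(Interval(-1/5, 5*sqrt(11)), {-39/8, -1/5, 1/8, 9/14, 7/3, 5*sqrt(11)}))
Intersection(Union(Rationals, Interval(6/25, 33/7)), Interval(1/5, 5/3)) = Union(Intersection(Interval(1/5, 5/3), Rationals), Interval(6/25, 5/3))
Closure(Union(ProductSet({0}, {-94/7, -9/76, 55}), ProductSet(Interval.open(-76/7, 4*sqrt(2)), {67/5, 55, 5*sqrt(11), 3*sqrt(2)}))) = Union(ProductSet({0}, {-94/7, -9/76, 55}), ProductSet(Interval(-76/7, 4*sqrt(2)), {67/5, 55, 5*sqrt(11), 3*sqrt(2)}))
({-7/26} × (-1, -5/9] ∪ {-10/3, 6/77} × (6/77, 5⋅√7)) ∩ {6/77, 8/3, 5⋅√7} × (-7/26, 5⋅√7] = {6/77} × (6/77, 5⋅√7)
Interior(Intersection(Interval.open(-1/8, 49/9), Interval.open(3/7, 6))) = Interval.open(3/7, 49/9)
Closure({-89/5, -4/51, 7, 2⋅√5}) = {-89/5, -4/51, 7, 2⋅√5}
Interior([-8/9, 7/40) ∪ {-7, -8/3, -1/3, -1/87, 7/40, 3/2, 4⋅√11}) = (-8/9, 7/40)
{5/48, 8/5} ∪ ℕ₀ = ℕ₀ ∪ {5/48, 8/5}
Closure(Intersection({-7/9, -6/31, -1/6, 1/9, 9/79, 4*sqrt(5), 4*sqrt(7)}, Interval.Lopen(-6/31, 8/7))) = {-1/6, 1/9, 9/79}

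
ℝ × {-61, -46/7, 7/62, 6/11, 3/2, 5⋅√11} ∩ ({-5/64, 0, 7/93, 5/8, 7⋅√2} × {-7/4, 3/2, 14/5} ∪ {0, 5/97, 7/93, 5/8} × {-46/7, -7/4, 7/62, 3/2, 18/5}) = ({0, 5/97, 7/93, 5/8} × {-46/7, 7/62, 3/2}) ∪ ({-5/64, 0, 7/93, 5/8, 7⋅√2} × {3/2})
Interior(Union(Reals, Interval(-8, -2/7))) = Interval(-oo, oo)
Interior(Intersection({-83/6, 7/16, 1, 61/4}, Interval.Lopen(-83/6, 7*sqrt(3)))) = EmptySet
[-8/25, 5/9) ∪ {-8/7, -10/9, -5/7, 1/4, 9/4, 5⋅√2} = {-8/7, -10/9, -5/7, 9/4, 5⋅√2} ∪ [-8/25, 5/9)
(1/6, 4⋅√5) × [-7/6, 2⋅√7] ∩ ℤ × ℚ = {1, 2, …, 8} × (ℚ ∩ [-7/6, 2⋅√7])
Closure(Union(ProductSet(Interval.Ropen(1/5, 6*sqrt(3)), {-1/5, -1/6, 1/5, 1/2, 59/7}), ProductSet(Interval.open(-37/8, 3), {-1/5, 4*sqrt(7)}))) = Union(ProductSet(Interval(-37/8, 3), {-1/5, 4*sqrt(7)}), ProductSet(Interval(1/5, 6*sqrt(3)), {-1/5, -1/6, 1/5, 1/2, 59/7}))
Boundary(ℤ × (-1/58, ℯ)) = ℤ × [-1/58, ℯ]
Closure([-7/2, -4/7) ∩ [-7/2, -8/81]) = [-7/2, -4/7]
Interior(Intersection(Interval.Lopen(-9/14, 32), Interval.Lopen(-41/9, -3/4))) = EmptySet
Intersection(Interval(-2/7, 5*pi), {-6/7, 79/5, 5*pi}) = {5*pi}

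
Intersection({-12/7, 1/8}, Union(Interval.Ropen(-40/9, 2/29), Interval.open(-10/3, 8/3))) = {-12/7, 1/8}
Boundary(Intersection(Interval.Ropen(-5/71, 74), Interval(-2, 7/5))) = {-5/71, 7/5}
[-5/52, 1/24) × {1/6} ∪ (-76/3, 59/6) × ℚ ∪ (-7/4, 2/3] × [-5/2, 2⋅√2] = ((-76/3, 59/6) × ℚ) ∪ ((-7/4, 2/3] × [-5/2, 2⋅√2])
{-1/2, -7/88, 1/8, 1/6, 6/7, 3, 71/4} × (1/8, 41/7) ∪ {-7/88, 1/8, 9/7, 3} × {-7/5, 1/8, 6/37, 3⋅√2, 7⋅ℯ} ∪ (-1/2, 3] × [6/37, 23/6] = ((-1/2, 3] × [6/37, 23/6]) ∪ ({-1/2, -7/88, 1/8, 1/6, 6/7, 3, 71/4} × (1/8, 41/7)) ∪ ({-7/88, 1/8, 9/7, 3} × {-7/5, 1/8, 6/37, 3⋅√2, 7⋅ℯ})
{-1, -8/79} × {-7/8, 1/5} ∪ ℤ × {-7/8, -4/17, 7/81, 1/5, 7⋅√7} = ({-1, -8/79} × {-7/8, 1/5}) ∪ (ℤ × {-7/8, -4/17, 7/81, 1/5, 7⋅√7})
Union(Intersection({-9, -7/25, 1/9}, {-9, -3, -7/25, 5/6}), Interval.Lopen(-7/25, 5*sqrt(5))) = Union({-9}, Interval(-7/25, 5*sqrt(5)))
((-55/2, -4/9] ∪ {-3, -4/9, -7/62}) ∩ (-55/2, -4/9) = (-55/2, -4/9)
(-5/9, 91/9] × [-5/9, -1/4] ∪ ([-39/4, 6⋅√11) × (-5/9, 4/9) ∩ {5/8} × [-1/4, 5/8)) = ({5/8} × [-1/4, 4/9)) ∪ ((-5/9, 91/9] × [-5/9, -1/4])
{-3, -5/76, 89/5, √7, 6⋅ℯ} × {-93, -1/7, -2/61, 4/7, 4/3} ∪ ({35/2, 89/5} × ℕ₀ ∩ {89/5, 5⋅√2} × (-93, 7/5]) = ({89/5} × {0, 1}) ∪ ({-3, -5/76, 89/5, √7, 6⋅ℯ} × {-93, -1/7, -2/61, 4/7, 4/3})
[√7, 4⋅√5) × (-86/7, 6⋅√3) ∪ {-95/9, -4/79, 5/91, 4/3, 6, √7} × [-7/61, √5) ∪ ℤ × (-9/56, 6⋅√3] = (ℤ × (-9/56, 6⋅√3]) ∪ ({-95/9, -4/79, 5/91, 4/3, 6, √7} × [-7/61, √5)) ∪ ([√7, 4⋅√5) × (-86/7, 6⋅√3))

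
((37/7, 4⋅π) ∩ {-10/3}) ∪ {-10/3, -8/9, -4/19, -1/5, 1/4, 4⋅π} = {-10/3, -8/9, -4/19, -1/5, 1/4, 4⋅π}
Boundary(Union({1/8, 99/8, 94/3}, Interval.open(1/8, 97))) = {1/8, 97}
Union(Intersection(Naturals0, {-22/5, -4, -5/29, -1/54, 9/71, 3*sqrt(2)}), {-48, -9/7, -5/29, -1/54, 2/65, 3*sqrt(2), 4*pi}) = {-48, -9/7, -5/29, -1/54, 2/65, 3*sqrt(2), 4*pi}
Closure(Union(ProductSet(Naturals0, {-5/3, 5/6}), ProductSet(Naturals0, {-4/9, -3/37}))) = ProductSet(Naturals0, {-5/3, -4/9, -3/37, 5/6})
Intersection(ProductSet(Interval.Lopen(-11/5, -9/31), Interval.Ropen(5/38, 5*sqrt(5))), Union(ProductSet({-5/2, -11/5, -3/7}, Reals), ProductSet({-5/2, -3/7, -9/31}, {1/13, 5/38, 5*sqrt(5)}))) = Union(ProductSet({-3/7}, Interval.Ropen(5/38, 5*sqrt(5))), ProductSet({-3/7, -9/31}, {5/38}))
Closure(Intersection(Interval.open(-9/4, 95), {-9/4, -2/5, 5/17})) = {-2/5, 5/17}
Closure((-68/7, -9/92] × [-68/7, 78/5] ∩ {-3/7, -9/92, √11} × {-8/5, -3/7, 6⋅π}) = {-3/7, -9/92} × {-8/5, -3/7}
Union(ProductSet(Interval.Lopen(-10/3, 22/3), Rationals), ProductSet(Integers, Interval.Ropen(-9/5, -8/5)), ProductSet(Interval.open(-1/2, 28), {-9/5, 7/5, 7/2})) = Union(ProductSet(Integers, Interval.Ropen(-9/5, -8/5)), ProductSet(Interval.Lopen(-10/3, 22/3), Rationals), ProductSet(Interval.open(-1/2, 28), {-9/5, 7/5, 7/2}))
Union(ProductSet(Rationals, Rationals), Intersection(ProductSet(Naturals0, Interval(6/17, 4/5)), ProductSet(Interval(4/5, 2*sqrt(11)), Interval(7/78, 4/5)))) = Union(ProductSet(Range(1, 7, 1), Interval(6/17, 4/5)), ProductSet(Rationals, Rationals))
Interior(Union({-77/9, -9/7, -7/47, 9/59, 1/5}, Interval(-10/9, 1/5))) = Interval.open(-10/9, 1/5)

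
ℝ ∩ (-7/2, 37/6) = (-7/2, 37/6)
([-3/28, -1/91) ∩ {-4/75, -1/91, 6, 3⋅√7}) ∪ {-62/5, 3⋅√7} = {-62/5, -4/75, 3⋅√7}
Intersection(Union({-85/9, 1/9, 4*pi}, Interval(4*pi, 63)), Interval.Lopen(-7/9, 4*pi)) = {1/9, 4*pi}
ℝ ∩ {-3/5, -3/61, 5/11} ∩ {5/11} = {5/11}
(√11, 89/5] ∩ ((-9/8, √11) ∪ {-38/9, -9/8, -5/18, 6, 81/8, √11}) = {6, 81/8}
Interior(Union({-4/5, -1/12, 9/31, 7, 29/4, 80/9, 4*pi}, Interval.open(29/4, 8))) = Interval.open(29/4, 8)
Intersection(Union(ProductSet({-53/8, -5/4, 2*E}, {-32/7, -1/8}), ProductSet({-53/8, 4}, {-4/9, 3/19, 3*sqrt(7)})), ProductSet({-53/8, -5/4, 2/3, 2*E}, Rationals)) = Union(ProductSet({-53/8}, {-4/9, 3/19}), ProductSet({-53/8, -5/4, 2*E}, {-32/7, -1/8}))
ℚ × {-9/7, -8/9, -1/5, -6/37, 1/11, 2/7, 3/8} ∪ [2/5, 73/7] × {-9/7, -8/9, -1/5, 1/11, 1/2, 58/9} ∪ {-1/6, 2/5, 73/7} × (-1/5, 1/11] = ({-1/6, 2/5, 73/7} × (-1/5, 1/11]) ∪ (ℚ × {-9/7, -8/9, -1/5, -6/37, 1/11, 2/7, 3/8}) ∪ ([2/5, 73/7] × {-9/7, -8/9, -1/5, 1/11, 1/2, 58/9})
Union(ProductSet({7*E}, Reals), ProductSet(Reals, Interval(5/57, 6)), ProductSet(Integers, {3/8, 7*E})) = Union(ProductSet({7*E}, Reals), ProductSet(Integers, {3/8, 7*E}), ProductSet(Reals, Interval(5/57, 6)))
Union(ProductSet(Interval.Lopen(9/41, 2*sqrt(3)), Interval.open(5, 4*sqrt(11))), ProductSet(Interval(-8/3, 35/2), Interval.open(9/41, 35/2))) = ProductSet(Interval(-8/3, 35/2), Interval.open(9/41, 35/2))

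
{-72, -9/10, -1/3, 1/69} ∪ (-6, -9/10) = {-72, -1/3, 1/69} ∪ (-6, -9/10]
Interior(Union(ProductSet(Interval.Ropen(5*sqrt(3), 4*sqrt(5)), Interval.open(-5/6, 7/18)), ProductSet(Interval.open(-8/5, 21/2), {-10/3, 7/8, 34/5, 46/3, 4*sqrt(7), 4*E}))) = ProductSet(Interval.open(5*sqrt(3), 4*sqrt(5)), Interval.open(-5/6, 7/18))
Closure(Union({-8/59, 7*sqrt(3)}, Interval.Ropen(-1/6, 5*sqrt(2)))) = Union({7*sqrt(3)}, Interval(-1/6, 5*sqrt(2)))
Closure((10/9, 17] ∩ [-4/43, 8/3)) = [10/9, 8/3]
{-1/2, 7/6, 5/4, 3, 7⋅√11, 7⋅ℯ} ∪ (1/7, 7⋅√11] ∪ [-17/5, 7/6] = [-17/5, 7⋅√11]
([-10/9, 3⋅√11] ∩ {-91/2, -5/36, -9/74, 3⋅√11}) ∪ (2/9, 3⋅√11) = {-5/36, -9/74} ∪ (2/9, 3⋅√11]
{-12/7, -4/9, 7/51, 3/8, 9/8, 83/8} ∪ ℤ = ℤ ∪ {-12/7, -4/9, 7/51, 3/8, 9/8, 83/8}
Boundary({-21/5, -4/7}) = {-21/5, -4/7}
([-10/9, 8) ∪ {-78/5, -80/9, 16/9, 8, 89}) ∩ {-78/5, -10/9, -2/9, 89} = {-78/5, -10/9, -2/9, 89}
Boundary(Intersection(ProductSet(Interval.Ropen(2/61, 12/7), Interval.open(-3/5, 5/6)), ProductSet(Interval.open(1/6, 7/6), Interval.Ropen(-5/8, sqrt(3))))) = Union(ProductSet({1/6, 7/6}, Interval(-3/5, 5/6)), ProductSet(Interval(1/6, 7/6), {-3/5, 5/6}))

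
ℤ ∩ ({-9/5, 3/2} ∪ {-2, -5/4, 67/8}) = {-2}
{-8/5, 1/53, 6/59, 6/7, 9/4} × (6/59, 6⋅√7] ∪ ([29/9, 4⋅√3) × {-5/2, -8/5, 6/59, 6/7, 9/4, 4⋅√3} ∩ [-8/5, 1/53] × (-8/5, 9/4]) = {-8/5, 1/53, 6/59, 6/7, 9/4} × (6/59, 6⋅√7]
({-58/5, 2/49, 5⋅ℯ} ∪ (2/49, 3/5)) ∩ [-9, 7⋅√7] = [2/49, 3/5) ∪ {5⋅ℯ}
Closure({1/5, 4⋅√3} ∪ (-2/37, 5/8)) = [-2/37, 5/8] ∪ {4⋅√3}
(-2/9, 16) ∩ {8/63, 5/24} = {8/63, 5/24}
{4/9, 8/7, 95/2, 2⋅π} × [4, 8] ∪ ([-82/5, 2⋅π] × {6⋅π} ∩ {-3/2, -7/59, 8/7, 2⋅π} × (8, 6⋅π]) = ({-3/2, -7/59, 8/7, 2⋅π} × {6⋅π}) ∪ ({4/9, 8/7, 95/2, 2⋅π} × [4, 8])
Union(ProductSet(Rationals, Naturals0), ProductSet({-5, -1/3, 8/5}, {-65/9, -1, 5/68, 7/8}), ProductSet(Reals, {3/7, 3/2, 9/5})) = Union(ProductSet({-5, -1/3, 8/5}, {-65/9, -1, 5/68, 7/8}), ProductSet(Rationals, Naturals0), ProductSet(Reals, {3/7, 3/2, 9/5}))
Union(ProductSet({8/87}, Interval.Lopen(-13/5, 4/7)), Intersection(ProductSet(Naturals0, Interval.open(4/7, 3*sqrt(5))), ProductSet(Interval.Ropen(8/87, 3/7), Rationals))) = ProductSet({8/87}, Interval.Lopen(-13/5, 4/7))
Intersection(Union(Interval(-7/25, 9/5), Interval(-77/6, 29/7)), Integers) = Range(-12, 5, 1)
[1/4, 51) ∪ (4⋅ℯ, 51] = [1/4, 51]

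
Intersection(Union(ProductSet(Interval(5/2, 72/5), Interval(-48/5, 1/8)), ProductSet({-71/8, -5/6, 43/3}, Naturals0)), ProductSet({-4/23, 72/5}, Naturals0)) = ProductSet({72/5}, Range(0, 1, 1))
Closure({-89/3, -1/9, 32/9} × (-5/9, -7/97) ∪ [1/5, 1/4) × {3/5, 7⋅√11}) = ({-89/3, -1/9, 32/9} × [-5/9, -7/97]) ∪ ([1/5, 1/4] × {3/5, 7⋅√11})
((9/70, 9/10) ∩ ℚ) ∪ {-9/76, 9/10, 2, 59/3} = {-9/76, 9/10, 2, 59/3} ∪ (ℚ ∩ (9/70, 9/10))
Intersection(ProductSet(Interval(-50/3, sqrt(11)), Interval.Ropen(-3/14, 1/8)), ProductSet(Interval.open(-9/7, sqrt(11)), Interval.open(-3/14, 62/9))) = ProductSet(Interval.open(-9/7, sqrt(11)), Interval.open(-3/14, 1/8))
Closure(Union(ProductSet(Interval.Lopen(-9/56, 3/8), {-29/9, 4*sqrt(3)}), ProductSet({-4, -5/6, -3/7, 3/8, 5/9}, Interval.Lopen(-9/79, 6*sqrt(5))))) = Union(ProductSet({-4, -5/6, -3/7, 3/8, 5/9}, Interval(-9/79, 6*sqrt(5))), ProductSet(Interval(-9/56, 3/8), {-29/9, 4*sqrt(3)}))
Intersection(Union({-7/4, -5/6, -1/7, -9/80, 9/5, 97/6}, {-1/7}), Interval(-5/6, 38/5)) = {-5/6, -1/7, -9/80, 9/5}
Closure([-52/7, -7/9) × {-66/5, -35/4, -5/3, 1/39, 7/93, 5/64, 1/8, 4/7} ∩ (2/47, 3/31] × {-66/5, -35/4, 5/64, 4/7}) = ∅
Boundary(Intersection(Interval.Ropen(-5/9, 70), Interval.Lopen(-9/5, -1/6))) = {-5/9, -1/6}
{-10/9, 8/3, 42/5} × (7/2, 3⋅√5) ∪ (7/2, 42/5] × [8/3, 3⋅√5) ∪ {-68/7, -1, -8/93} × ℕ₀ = ({-68/7, -1, -8/93} × ℕ₀) ∪ ({-10/9, 8/3, 42/5} × (7/2, 3⋅√5)) ∪ ((7/2, 42/5] × [8/3, 3⋅√5))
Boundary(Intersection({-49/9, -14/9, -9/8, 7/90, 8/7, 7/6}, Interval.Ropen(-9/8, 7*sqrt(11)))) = {-9/8, 7/90, 8/7, 7/6}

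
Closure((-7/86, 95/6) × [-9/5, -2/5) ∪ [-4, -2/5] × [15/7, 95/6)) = ({-7/86, 95/6} × [-9/5, -2/5]) ∪ ([-7/86, 95/6] × {-9/5, -2/5}) ∪ ([-4, -2/5] × [15/7, 95/6]) ∪ ((-7/86, 95/6) × [-9/5, -2/5))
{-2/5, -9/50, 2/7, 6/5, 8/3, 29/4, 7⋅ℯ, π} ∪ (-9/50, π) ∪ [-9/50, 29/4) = {-2/5, 7⋅ℯ} ∪ [-9/50, 29/4]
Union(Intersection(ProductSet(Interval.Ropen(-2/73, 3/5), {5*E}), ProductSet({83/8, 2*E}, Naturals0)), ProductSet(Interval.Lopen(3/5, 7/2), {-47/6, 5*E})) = ProductSet(Interval.Lopen(3/5, 7/2), {-47/6, 5*E})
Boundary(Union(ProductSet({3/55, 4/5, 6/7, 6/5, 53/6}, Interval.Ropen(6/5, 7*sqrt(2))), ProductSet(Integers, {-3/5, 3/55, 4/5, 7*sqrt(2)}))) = Union(ProductSet({3/55, 4/5, 6/7, 6/5, 53/6}, Interval(6/5, 7*sqrt(2))), ProductSet(Integers, {-3/5, 3/55, 4/5, 7*sqrt(2)}))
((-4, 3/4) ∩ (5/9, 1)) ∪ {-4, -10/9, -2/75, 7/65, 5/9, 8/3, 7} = {-4, -10/9, -2/75, 7/65, 8/3, 7} ∪ [5/9, 3/4)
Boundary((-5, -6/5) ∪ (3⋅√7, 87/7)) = {-5, -6/5, 87/7, 3⋅√7}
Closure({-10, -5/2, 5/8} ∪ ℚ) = ℝ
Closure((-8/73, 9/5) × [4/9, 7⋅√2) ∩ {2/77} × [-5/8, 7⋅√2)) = {2/77} × [4/9, 7⋅√2]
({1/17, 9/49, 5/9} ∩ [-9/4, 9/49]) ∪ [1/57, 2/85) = [1/57, 2/85) ∪ {1/17, 9/49}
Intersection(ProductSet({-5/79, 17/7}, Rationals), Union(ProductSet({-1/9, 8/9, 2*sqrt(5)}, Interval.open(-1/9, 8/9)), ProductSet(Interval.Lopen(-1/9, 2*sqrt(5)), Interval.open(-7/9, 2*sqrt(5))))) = ProductSet({-5/79, 17/7}, Intersection(Interval.open(-7/9, 2*sqrt(5)), Rationals))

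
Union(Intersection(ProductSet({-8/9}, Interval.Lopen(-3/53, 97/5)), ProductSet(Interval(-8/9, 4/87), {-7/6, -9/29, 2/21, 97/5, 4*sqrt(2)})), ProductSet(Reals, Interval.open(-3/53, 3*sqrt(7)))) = Union(ProductSet({-8/9}, {2/21, 97/5, 4*sqrt(2)}), ProductSet(Reals, Interval.open(-3/53, 3*sqrt(7))))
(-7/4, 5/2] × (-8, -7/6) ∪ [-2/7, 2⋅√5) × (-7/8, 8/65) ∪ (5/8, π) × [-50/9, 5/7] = ((-7/4, 5/2] × (-8, -7/6)) ∪ ((5/8, π) × [-50/9, 5/7]) ∪ ([-2/7, 2⋅√5) × (-7/8, 8/65))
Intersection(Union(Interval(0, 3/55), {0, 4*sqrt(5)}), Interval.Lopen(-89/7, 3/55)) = Interval(0, 3/55)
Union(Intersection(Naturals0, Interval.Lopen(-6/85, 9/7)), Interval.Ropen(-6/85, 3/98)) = Union(Interval.Ropen(-6/85, 3/98), Range(0, 2, 1))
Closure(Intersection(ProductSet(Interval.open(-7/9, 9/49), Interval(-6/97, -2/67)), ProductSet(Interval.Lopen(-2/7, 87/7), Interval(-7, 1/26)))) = ProductSet(Interval(-2/7, 9/49), Interval(-6/97, -2/67))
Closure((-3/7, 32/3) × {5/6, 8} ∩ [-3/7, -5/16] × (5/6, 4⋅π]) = [-3/7, -5/16] × {8}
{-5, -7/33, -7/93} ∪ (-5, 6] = [-5, 6]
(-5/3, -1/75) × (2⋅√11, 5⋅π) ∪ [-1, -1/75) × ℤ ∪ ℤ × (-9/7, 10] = (ℤ × (-9/7, 10]) ∪ ([-1, -1/75) × ℤ) ∪ ((-5/3, -1/75) × (2⋅√11, 5⋅π))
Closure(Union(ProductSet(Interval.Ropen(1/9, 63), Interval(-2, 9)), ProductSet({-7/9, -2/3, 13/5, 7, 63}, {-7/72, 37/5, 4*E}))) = Union(ProductSet({-7/9, -2/3, 13/5, 7, 63}, {-7/72, 37/5, 4*E}), ProductSet(Interval(1/9, 63), Interval(-2, 9)))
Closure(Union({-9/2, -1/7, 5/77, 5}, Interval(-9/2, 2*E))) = Interval(-9/2, 2*E)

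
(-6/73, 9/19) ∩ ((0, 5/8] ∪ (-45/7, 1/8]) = (-6/73, 9/19)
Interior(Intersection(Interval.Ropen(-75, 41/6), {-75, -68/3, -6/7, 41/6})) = EmptySet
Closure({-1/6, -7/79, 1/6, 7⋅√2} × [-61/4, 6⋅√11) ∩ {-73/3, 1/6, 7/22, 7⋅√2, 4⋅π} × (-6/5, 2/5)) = {1/6, 7⋅√2} × [-6/5, 2/5]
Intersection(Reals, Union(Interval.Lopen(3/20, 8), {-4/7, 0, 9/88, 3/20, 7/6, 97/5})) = Union({-4/7, 0, 9/88, 97/5}, Interval(3/20, 8))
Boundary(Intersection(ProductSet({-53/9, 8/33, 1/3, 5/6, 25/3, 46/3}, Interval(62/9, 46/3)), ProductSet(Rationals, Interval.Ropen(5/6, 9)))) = ProductSet({-53/9, 8/33, 1/3, 5/6, 25/3, 46/3}, Interval(62/9, 9))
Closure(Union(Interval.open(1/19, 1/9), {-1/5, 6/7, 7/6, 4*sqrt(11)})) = Union({-1/5, 6/7, 7/6, 4*sqrt(11)}, Interval(1/19, 1/9))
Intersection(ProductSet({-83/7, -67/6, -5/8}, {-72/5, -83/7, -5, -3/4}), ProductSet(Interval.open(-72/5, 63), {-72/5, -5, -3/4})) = ProductSet({-83/7, -67/6, -5/8}, {-72/5, -5, -3/4})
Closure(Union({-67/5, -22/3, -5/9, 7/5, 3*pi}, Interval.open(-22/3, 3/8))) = Union({-67/5, 7/5, 3*pi}, Interval(-22/3, 3/8))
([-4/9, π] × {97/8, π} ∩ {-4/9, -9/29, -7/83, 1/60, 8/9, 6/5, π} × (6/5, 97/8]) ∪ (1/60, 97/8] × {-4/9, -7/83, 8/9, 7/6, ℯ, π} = ({-4/9, -9/29, -7/83, 1/60, 8/9, 6/5, π} × {97/8, π}) ∪ ((1/60, 97/8] × {-4/9, -7/83, 8/9, 7/6, ℯ, π})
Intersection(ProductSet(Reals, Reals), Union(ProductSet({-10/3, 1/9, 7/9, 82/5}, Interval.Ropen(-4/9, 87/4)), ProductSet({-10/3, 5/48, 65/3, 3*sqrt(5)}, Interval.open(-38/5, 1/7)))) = Union(ProductSet({-10/3, 5/48, 65/3, 3*sqrt(5)}, Interval.open(-38/5, 1/7)), ProductSet({-10/3, 1/9, 7/9, 82/5}, Interval.Ropen(-4/9, 87/4)))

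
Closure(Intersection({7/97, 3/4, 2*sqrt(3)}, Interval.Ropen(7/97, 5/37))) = {7/97}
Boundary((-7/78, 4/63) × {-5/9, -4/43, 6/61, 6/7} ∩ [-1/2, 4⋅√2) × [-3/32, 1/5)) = [-7/78, 4/63] × {-4/43, 6/61}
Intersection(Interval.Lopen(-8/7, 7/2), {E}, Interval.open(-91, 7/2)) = {E}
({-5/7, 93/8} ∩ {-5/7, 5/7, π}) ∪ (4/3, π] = {-5/7} ∪ (4/3, π]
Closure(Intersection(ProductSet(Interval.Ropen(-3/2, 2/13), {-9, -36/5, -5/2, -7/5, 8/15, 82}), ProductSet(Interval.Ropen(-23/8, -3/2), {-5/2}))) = EmptySet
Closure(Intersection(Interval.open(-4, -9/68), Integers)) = Range(-3, 0, 1)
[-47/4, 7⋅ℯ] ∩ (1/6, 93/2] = (1/6, 7⋅ℯ]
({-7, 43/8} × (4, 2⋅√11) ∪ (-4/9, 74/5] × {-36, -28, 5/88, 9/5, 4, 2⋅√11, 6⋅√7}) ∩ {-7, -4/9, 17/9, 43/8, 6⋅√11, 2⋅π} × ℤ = ({-7, 43/8} × {5, 6}) ∪ ({17/9, 43/8, 2⋅π} × {-36, -28, 4})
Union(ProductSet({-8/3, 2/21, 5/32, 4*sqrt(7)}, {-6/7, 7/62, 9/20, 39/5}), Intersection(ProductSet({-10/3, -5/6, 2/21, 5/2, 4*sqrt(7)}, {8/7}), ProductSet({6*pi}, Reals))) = ProductSet({-8/3, 2/21, 5/32, 4*sqrt(7)}, {-6/7, 7/62, 9/20, 39/5})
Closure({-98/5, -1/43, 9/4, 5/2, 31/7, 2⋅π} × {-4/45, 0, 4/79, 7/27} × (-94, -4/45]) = {-98/5, -1/43, 9/4, 5/2, 31/7, 2⋅π} × {-4/45, 0, 4/79, 7/27} × [-94, -4/45]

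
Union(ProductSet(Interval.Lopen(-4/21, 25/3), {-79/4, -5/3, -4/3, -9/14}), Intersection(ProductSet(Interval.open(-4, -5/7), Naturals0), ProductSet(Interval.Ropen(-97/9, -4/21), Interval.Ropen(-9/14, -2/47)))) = ProductSet(Interval.Lopen(-4/21, 25/3), {-79/4, -5/3, -4/3, -9/14})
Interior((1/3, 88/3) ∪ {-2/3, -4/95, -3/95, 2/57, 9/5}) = (1/3, 88/3)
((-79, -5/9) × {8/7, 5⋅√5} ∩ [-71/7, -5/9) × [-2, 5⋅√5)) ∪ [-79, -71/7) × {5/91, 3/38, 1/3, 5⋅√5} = ([-71/7, -5/9) × {8/7}) ∪ ([-79, -71/7) × {5/91, 3/38, 1/3, 5⋅√5})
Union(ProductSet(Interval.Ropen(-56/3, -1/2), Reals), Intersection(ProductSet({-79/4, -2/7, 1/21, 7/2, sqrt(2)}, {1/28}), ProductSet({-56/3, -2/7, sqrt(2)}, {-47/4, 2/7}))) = ProductSet(Interval.Ropen(-56/3, -1/2), Reals)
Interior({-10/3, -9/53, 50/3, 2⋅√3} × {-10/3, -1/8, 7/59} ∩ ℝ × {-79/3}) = ∅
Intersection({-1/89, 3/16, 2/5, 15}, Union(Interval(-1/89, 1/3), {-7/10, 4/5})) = {-1/89, 3/16}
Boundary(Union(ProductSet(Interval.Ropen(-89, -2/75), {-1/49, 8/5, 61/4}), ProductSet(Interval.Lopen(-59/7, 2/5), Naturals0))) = Union(ProductSet(Interval(-89, -2/75), {-1/49, 8/5, 61/4}), ProductSet(Interval(-59/7, 2/5), Naturals0))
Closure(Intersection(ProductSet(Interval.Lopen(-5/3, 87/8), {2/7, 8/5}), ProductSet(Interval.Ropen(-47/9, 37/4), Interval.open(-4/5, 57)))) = ProductSet(Interval(-5/3, 37/4), {2/7, 8/5})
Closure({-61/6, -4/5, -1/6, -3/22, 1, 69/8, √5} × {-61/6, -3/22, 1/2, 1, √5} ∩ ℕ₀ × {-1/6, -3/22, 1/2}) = {1} × {-3/22, 1/2}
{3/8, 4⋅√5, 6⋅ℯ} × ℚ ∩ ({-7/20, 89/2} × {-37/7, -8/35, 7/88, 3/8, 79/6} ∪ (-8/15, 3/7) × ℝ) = {3/8} × ℚ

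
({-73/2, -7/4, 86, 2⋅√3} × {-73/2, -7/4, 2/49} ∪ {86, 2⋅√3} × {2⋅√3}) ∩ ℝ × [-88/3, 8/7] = {-73/2, -7/4, 86, 2⋅√3} × {-7/4, 2/49}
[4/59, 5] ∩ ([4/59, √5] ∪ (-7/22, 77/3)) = [4/59, 5]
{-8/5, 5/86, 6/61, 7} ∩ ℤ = {7}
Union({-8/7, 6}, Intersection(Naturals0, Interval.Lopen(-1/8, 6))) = Union({-8/7}, Range(0, 7, 1))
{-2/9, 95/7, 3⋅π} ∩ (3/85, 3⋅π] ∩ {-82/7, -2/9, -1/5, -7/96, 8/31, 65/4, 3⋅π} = {3⋅π}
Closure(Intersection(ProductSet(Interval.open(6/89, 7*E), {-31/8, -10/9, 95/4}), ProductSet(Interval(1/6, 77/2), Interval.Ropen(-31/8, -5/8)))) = ProductSet(Interval(1/6, 7*E), {-31/8, -10/9})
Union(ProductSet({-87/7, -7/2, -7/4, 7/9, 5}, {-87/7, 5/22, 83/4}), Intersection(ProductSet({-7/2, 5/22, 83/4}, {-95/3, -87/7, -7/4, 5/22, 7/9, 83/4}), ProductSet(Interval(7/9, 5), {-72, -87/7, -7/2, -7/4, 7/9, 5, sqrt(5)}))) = ProductSet({-87/7, -7/2, -7/4, 7/9, 5}, {-87/7, 5/22, 83/4})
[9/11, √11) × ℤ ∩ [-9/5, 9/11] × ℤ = {9/11} × ℤ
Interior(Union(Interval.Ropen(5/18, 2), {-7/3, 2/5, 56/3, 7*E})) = Interval.open(5/18, 2)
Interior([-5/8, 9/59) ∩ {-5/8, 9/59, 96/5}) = ∅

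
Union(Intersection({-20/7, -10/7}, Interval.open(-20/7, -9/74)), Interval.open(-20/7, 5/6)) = Interval.open(-20/7, 5/6)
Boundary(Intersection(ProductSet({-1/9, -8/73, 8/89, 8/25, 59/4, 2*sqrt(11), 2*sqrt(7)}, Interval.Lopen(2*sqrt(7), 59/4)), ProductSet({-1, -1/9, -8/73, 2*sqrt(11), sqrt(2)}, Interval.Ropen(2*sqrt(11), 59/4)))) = ProductSet({-1/9, -8/73, 2*sqrt(11)}, Interval(2*sqrt(11), 59/4))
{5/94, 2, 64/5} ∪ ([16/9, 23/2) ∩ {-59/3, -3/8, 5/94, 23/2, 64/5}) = {5/94, 2, 64/5}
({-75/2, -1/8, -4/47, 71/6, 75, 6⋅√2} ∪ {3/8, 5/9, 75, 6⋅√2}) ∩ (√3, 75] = {71/6, 75, 6⋅√2}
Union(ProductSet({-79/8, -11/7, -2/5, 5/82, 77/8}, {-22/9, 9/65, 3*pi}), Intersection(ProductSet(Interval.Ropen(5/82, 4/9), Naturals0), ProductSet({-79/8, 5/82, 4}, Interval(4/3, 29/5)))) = Union(ProductSet({5/82}, Range(2, 6, 1)), ProductSet({-79/8, -11/7, -2/5, 5/82, 77/8}, {-22/9, 9/65, 3*pi}))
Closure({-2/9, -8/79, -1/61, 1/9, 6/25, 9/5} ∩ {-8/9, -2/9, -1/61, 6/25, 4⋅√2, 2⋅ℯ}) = {-2/9, -1/61, 6/25}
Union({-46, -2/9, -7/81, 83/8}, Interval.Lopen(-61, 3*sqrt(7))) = Union({83/8}, Interval.Lopen(-61, 3*sqrt(7)))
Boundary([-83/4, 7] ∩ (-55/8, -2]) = {-55/8, -2}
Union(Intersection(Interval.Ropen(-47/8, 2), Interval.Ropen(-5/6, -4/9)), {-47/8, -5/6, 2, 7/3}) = Union({-47/8, 2, 7/3}, Interval.Ropen(-5/6, -4/9))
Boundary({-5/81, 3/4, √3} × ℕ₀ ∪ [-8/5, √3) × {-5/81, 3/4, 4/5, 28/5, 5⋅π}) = ({-5/81, 3/4, √3} × ℕ₀) ∪ ([-8/5, √3] × {-5/81, 3/4, 4/5, 28/5, 5⋅π})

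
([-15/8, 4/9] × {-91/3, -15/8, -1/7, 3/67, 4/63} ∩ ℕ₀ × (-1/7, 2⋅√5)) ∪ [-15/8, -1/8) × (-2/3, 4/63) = ({0} × {3/67, 4/63}) ∪ ([-15/8, -1/8) × (-2/3, 4/63))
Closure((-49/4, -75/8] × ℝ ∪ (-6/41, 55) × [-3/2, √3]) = ([-49/4, -75/8] × ℝ) ∪ ([-6/41, 55] × [-3/2, √3])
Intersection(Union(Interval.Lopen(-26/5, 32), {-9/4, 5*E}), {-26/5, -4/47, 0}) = {-4/47, 0}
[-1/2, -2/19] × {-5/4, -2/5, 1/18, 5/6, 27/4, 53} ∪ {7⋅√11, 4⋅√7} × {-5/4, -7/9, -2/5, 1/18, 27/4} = ([-1/2, -2/19] × {-5/4, -2/5, 1/18, 5/6, 27/4, 53}) ∪ ({7⋅√11, 4⋅√7} × {-5/4, -7/9, -2/5, 1/18, 27/4})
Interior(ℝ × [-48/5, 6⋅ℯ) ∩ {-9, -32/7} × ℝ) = ∅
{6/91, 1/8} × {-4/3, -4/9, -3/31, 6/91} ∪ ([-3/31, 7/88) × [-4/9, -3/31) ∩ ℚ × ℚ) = ({6/91, 1/8} × {-4/3, -4/9, -3/31, 6/91}) ∪ ((ℚ ∩ [-3/31, 7/88)) × (ℚ ∩ [-4/9, -3/31)))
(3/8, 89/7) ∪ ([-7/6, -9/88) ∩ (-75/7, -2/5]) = [-7/6, -2/5] ∪ (3/8, 89/7)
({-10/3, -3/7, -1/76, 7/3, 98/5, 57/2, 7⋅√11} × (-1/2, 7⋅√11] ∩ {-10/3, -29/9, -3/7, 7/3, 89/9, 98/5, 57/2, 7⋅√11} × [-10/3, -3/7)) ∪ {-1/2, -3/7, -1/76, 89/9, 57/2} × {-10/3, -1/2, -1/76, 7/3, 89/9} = ({-1/2, -3/7, -1/76, 89/9, 57/2} × {-10/3, -1/2, -1/76, 7/3, 89/9}) ∪ ({-10/3, -3/7, 7/3, 98/5, 57/2, 7⋅√11} × (-1/2, -3/7))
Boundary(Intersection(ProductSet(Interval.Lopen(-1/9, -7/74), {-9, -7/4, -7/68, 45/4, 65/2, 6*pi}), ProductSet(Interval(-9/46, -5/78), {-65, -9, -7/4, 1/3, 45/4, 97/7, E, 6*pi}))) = ProductSet(Interval(-1/9, -7/74), {-9, -7/4, 45/4, 6*pi})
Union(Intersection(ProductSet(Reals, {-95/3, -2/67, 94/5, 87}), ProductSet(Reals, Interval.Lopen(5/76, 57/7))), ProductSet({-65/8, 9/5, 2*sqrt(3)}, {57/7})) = ProductSet({-65/8, 9/5, 2*sqrt(3)}, {57/7})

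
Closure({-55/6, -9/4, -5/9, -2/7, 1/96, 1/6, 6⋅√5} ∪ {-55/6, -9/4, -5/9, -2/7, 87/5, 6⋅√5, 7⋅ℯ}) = {-55/6, -9/4, -5/9, -2/7, 1/96, 1/6, 87/5, 6⋅√5, 7⋅ℯ}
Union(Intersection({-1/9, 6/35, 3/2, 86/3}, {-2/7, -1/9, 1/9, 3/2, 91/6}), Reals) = Reals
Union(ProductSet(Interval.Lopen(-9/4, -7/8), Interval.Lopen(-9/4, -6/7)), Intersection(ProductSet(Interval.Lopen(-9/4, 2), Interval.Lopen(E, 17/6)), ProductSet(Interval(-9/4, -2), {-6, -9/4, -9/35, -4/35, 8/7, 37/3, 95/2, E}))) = ProductSet(Interval.Lopen(-9/4, -7/8), Interval.Lopen(-9/4, -6/7))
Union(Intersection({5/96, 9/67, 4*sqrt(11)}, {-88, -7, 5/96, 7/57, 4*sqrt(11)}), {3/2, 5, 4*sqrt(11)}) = {5/96, 3/2, 5, 4*sqrt(11)}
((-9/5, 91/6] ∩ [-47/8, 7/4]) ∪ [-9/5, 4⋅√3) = [-9/5, 4⋅√3)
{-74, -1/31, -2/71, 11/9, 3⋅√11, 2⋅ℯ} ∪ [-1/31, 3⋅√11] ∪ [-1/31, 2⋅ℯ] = {-74} ∪ [-1/31, 3⋅√11]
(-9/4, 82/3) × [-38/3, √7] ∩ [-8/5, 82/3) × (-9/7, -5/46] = [-8/5, 82/3) × (-9/7, -5/46]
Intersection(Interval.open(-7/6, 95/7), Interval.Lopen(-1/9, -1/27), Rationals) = Intersection(Interval.Lopen(-1/9, -1/27), Rationals)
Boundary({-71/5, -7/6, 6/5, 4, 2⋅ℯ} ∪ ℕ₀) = {-71/5, -7/6, 6/5, 2⋅ℯ} ∪ ℕ₀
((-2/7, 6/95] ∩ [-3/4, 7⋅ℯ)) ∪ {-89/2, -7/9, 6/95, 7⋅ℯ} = {-89/2, -7/9, 7⋅ℯ} ∪ (-2/7, 6/95]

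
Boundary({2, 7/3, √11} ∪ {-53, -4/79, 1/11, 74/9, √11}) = {-53, -4/79, 1/11, 2, 7/3, 74/9, √11}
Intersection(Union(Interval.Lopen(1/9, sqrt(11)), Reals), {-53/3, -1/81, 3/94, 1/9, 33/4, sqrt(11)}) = {-53/3, -1/81, 3/94, 1/9, 33/4, sqrt(11)}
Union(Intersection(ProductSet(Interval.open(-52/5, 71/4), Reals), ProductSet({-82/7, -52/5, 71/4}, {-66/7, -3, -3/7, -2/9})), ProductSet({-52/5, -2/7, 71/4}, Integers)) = ProductSet({-52/5, -2/7, 71/4}, Integers)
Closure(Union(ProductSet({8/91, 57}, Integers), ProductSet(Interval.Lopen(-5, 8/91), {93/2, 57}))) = Union(ProductSet({8/91, 57}, Integers), ProductSet(Interval(-5, 8/91), {93/2, 57}))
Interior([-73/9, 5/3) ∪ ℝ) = (-∞, ∞)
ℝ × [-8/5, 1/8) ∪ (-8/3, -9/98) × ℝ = ((-8/3, -9/98) × ℝ) ∪ (ℝ × [-8/5, 1/8))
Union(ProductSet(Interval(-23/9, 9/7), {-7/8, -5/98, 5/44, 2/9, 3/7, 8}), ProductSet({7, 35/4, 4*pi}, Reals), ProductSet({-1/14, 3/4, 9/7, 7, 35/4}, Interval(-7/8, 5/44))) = Union(ProductSet({7, 35/4, 4*pi}, Reals), ProductSet({-1/14, 3/4, 9/7, 7, 35/4}, Interval(-7/8, 5/44)), ProductSet(Interval(-23/9, 9/7), {-7/8, -5/98, 5/44, 2/9, 3/7, 8}))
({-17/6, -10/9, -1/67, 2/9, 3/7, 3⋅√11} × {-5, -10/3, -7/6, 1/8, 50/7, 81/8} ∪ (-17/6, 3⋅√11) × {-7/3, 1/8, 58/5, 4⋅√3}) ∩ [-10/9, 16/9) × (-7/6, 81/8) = ({-10/9, -1/67, 2/9, 3/7} × {1/8, 50/7}) ∪ ([-10/9, 16/9) × {1/8, 4⋅√3})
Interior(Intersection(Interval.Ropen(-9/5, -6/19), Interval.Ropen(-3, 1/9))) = Interval.open(-9/5, -6/19)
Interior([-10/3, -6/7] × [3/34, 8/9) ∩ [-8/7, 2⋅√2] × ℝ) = (-8/7, -6/7) × (3/34, 8/9)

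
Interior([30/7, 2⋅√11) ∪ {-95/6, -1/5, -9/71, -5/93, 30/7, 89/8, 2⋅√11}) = (30/7, 2⋅√11)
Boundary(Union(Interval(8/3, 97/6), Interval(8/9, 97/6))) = {8/9, 97/6}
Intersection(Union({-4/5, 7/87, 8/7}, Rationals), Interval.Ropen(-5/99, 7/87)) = Intersection(Interval.Ropen(-5/99, 7/87), Rationals)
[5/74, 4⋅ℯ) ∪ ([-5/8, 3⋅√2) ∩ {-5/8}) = {-5/8} ∪ [5/74, 4⋅ℯ)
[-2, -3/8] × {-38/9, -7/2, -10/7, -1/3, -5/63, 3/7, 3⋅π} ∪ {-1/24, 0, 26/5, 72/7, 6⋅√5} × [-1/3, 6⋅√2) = ([-2, -3/8] × {-38/9, -7/2, -10/7, -1/3, -5/63, 3/7, 3⋅π}) ∪ ({-1/24, 0, 26/5, 72/7, 6⋅√5} × [-1/3, 6⋅√2))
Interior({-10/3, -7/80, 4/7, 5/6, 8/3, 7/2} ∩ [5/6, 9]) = ∅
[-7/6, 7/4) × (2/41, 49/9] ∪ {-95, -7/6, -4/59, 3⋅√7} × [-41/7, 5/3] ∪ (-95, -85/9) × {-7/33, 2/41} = ((-95, -85/9) × {-7/33, 2/41}) ∪ ([-7/6, 7/4) × (2/41, 49/9]) ∪ ({-95, -7/6, -4/59, 3⋅√7} × [-41/7, 5/3])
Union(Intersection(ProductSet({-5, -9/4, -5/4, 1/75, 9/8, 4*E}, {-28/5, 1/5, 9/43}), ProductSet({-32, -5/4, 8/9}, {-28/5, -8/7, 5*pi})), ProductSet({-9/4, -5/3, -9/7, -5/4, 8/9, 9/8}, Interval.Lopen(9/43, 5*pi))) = Union(ProductSet({-5/4}, {-28/5}), ProductSet({-9/4, -5/3, -9/7, -5/4, 8/9, 9/8}, Interval.Lopen(9/43, 5*pi)))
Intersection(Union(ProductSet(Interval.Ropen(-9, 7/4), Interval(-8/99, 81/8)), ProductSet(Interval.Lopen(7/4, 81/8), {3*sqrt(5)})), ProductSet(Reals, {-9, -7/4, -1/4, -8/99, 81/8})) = ProductSet(Interval.Ropen(-9, 7/4), {-8/99, 81/8})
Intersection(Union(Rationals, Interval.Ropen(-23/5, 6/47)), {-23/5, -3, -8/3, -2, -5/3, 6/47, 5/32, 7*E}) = {-23/5, -3, -8/3, -2, -5/3, 6/47, 5/32}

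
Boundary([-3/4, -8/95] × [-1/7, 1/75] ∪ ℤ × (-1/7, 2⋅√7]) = ({-3/4, -8/95} × [-1/7, 1/75]) ∪ ([-3/4, -8/95] × {-1/7, 1/75}) ∪ (ℤ × ({-1/7} ∪ [1/75, 2⋅√7])) ∪ ((ℤ \ (-3/4, -8/95)) × [-1/7, 2⋅√7])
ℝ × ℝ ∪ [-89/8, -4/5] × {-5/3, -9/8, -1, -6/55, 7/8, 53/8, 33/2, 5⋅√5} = ℝ × ℝ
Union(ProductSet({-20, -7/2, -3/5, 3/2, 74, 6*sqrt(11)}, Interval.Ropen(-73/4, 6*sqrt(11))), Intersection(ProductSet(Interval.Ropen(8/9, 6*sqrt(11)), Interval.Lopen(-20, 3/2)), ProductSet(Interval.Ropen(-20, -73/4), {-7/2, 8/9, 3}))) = ProductSet({-20, -7/2, -3/5, 3/2, 74, 6*sqrt(11)}, Interval.Ropen(-73/4, 6*sqrt(11)))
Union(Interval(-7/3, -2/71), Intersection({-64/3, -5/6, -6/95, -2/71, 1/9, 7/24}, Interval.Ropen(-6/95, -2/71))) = Interval(-7/3, -2/71)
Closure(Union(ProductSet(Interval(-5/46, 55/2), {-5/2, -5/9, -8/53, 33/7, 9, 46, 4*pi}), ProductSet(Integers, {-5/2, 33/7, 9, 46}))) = Union(ProductSet(Integers, {-5/2, 33/7, 9, 46}), ProductSet(Interval(-5/46, 55/2), {-5/2, -5/9, -8/53, 33/7, 9, 46, 4*pi}))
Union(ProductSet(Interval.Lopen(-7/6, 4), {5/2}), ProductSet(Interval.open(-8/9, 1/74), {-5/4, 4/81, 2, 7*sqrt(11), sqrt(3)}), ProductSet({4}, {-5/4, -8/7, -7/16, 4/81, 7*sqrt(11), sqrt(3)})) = Union(ProductSet({4}, {-5/4, -8/7, -7/16, 4/81, 7*sqrt(11), sqrt(3)}), ProductSet(Interval.Lopen(-7/6, 4), {5/2}), ProductSet(Interval.open(-8/9, 1/74), {-5/4, 4/81, 2, 7*sqrt(11), sqrt(3)}))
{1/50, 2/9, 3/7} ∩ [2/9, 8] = {2/9, 3/7}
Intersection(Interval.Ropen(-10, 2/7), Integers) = Range(-10, 1, 1)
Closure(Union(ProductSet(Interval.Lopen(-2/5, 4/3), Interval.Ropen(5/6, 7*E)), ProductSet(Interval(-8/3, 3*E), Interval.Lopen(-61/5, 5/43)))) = Union(ProductSet({-2/5, 4/3}, Interval(5/6, 7*E)), ProductSet(Interval(-8/3, 3*E), Interval(-61/5, 5/43)), ProductSet(Interval(-2/5, 4/3), {5/6, 7*E}), ProductSet(Interval.Lopen(-2/5, 4/3), Interval.Ropen(5/6, 7*E)))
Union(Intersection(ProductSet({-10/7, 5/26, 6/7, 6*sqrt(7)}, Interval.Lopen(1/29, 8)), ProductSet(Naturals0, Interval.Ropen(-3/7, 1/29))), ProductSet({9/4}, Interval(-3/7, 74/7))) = ProductSet({9/4}, Interval(-3/7, 74/7))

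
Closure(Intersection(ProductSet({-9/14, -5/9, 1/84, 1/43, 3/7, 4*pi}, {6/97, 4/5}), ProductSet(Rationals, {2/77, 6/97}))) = ProductSet({-9/14, -5/9, 1/84, 1/43, 3/7}, {6/97})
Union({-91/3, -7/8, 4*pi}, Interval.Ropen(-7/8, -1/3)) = Union({-91/3, 4*pi}, Interval.Ropen(-7/8, -1/3))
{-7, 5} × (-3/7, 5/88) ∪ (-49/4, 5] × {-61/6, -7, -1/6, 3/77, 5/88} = ({-7, 5} × (-3/7, 5/88)) ∪ ((-49/4, 5] × {-61/6, -7, -1/6, 3/77, 5/88})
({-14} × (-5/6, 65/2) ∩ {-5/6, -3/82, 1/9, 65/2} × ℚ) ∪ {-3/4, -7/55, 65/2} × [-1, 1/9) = {-3/4, -7/55, 65/2} × [-1, 1/9)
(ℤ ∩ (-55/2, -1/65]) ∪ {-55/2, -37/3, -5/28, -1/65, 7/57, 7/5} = {-55/2, -37/3, -5/28, -1/65, 7/57, 7/5} ∪ {-27, -26, …, -1}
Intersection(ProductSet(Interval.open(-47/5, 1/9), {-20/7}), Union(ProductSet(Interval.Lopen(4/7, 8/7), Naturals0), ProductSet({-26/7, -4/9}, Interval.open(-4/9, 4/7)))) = EmptySet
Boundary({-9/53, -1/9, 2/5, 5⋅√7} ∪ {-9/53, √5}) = {-9/53, -1/9, 2/5, √5, 5⋅√7}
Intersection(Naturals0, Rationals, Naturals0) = Naturals0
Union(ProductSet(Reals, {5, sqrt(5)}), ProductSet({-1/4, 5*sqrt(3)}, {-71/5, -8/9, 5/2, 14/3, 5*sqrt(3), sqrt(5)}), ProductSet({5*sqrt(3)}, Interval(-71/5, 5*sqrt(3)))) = Union(ProductSet({5*sqrt(3)}, Interval(-71/5, 5*sqrt(3))), ProductSet({-1/4, 5*sqrt(3)}, {-71/5, -8/9, 5/2, 14/3, 5*sqrt(3), sqrt(5)}), ProductSet(Reals, {5, sqrt(5)}))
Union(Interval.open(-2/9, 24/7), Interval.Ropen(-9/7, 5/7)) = Interval.Ropen(-9/7, 24/7)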